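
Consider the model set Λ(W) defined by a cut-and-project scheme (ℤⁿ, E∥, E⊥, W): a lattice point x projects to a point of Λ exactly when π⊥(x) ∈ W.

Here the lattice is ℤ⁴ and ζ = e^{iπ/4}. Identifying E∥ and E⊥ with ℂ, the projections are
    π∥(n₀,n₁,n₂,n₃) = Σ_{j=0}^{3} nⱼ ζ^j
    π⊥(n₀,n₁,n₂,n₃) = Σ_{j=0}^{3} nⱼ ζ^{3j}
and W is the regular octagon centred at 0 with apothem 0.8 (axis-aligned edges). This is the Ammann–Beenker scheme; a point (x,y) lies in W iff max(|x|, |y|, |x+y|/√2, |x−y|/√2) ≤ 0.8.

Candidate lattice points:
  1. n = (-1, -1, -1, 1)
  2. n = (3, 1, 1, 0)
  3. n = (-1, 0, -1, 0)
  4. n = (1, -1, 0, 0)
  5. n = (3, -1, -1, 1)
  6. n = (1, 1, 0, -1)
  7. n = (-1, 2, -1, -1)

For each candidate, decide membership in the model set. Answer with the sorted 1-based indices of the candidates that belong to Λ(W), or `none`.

π⊥(n) = n₀ + n₁ζ³ + n₂ζ⁶ + n₃ζ⁹ where ζ = e^{iπ/4}.
#1 (-1, -1, -1, 1): internal (0.41421, 1.00000); octagon support 1.00000 vs apothem 0.8 → ∉ W
#2 (3, 1, 1, 0): internal (2.29289, -0.29289); octagon support 2.29289 vs apothem 0.8 → ∉ W
#3 (-1, 0, -1, 0): internal (-1.00000, 1.00000); octagon support 1.41421 vs apothem 0.8 → ∉ W
#4 (1, -1, 0, 0): internal (1.70711, -0.70711); octagon support 1.70711 vs apothem 0.8 → ∉ W
#5 (3, -1, -1, 1): internal (4.41421, 1.00000); octagon support 4.41421 vs apothem 0.8 → ∉ W
#6 (1, 1, 0, -1): internal (-0.41421, 0.00000); octagon support 0.41421 vs apothem 0.8 → ∈ W
#7 (-1, 2, -1, -1): internal (-3.12132, 1.70711); octagon support 3.41421 vs apothem 0.8 → ∉ W

6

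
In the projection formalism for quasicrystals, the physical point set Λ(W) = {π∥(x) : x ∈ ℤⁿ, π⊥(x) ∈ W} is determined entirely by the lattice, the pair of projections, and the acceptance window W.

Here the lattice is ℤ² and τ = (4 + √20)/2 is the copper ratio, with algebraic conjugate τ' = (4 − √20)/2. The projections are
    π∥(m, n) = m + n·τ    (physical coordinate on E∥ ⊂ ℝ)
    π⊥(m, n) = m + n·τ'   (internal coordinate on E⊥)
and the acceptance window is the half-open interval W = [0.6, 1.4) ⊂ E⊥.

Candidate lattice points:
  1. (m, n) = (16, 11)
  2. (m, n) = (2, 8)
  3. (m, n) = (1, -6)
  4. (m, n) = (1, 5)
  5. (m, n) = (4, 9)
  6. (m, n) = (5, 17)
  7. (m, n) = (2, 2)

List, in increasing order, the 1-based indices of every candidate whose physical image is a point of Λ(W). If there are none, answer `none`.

6

τ' = (4−√20)/2 ≈ -0.236068.
[1] lift (16,11): star map gives 13.403252; window check 0.6 ≤ 13.403252 < 1.4 is false → out
[2] lift (2,8): star map gives 0.111456; window check 0.6 ≤ 0.111456 < 1.4 is false → out
[3] lift (1,-6): star map gives 2.416408; window check 0.6 ≤ 2.416408 < 1.4 is false → out
[4] lift (1,5): star map gives -0.180340; window check 0.6 ≤ -0.180340 < 1.4 is false → out
[5] lift (4,9): star map gives 1.875388; window check 0.6 ≤ 1.875388 < 1.4 is false → out
[6] lift (5,17): star map gives 0.986844; window check 0.6 ≤ 0.986844 < 1.4 is true → IN Λ
[7] lift (2,2): star map gives 1.527864; window check 0.6 ≤ 1.527864 < 1.4 is false → out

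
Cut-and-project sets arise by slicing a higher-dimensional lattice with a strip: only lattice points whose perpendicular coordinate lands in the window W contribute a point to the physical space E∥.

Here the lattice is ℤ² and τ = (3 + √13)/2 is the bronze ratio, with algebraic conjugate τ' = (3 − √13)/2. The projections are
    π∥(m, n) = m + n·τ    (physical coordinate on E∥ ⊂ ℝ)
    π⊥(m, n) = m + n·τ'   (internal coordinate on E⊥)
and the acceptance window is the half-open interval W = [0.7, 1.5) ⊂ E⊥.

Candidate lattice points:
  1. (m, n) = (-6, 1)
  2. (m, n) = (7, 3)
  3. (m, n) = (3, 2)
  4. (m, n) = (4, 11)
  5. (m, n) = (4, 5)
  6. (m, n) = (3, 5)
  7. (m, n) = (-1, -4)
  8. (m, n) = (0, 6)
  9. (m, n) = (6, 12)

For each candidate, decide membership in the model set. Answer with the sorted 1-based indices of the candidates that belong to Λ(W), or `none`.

Compute τ' = (3−√13)/2 = -0.3028, so π⊥(m,n) = m -0.3028·n.
[1] lift (-6,1): star map gives -6.3028; window check 0.7 ≤ -6.3028 < 1.5 is false → out
[2] lift (7,3): star map gives 6.0917; window check 0.7 ≤ 6.0917 < 1.5 is false → out
[3] lift (3,2): star map gives 2.3944; window check 0.7 ≤ 2.3944 < 1.5 is false → out
[4] lift (4,11): star map gives 0.6695; window check 0.7 ≤ 0.6695 < 1.5 is false → out
[5] lift (4,5): star map gives 2.4861; window check 0.7 ≤ 2.4861 < 1.5 is false → out
[6] lift (3,5): star map gives 1.4861; window check 0.7 ≤ 1.4861 < 1.5 is true → IN Λ
[7] lift (-1,-4): star map gives 0.2111; window check 0.7 ≤ 0.2111 < 1.5 is false → out
[8] lift (0,6): star map gives -1.8167; window check 0.7 ≤ -1.8167 < 1.5 is false → out
[9] lift (6,12): star map gives 2.3667; window check 0.7 ≤ 2.3667 < 1.5 is false → out

6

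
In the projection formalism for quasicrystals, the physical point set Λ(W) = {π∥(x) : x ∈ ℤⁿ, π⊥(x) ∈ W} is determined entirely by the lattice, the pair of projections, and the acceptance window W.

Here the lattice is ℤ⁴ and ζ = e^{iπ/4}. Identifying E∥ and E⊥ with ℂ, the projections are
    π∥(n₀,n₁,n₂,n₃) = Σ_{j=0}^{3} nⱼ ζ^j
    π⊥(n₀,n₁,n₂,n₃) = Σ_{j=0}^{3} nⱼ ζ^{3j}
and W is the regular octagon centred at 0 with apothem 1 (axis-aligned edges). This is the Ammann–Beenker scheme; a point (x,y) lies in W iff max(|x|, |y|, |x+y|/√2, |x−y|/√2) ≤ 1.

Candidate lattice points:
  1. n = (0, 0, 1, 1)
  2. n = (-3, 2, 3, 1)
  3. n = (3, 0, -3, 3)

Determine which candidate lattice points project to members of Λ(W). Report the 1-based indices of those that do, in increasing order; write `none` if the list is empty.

1

π⊥(n) = n₀ + n₁ζ³ + n₂ζ⁶ + n₃ζ⁹ where ζ = e^{iπ/4}.
candidate 1: n = (0, 0, 1, 1) → π⊥ ≈ (+0.707107, -0.292893); max(|x|,|y|,|x±y|/√2) = 0.707107 ≤ 1 ⇒ ∈ W
candidate 2: n = (-3, 2, 3, 1) → π⊥ ≈ (-3.707107, -0.878680); max(|x|,|y|,|x±y|/√2) = 3.707107 > 1 ⇒ ∉ W
candidate 3: n = (3, 0, -3, 3) → π⊥ ≈ (+5.121320, +5.121320); max(|x|,|y|,|x±y|/√2) = 7.242641 > 1 ⇒ ∉ W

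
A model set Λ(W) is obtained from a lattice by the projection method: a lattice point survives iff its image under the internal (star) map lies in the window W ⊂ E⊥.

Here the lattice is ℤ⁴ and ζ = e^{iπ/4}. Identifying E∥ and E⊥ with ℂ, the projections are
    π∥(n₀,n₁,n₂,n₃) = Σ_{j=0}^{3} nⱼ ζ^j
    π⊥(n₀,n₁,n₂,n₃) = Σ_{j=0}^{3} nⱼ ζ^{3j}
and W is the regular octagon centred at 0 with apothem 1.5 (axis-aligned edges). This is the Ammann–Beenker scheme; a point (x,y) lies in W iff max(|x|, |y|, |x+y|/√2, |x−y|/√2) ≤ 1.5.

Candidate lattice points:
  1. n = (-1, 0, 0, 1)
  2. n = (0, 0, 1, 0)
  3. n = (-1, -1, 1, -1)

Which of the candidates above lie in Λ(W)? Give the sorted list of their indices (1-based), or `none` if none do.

1, 2

With ζ = e^{iπ/4} the internal vectors are ζ^0,ζ^3,ζ^6,ζ^9.
candidate 1: n = (-1, 0, 0, 1) → π⊥ ≈ (-0.29289, +0.70711); max(|x|,|y|,|x±y|/√2) = 0.70711 ≤ 1.5 ⇒ ∈ W
candidate 2: n = (0, 0, 1, 0) → π⊥ ≈ (+0.00000, -1.00000); max(|x|,|y|,|x±y|/√2) = 1.00000 ≤ 1.5 ⇒ ∈ W
candidate 3: n = (-1, -1, 1, -1) → π⊥ ≈ (-1.00000, -2.41421); max(|x|,|y|,|x±y|/√2) = 2.41421 > 1.5 ⇒ ∉ W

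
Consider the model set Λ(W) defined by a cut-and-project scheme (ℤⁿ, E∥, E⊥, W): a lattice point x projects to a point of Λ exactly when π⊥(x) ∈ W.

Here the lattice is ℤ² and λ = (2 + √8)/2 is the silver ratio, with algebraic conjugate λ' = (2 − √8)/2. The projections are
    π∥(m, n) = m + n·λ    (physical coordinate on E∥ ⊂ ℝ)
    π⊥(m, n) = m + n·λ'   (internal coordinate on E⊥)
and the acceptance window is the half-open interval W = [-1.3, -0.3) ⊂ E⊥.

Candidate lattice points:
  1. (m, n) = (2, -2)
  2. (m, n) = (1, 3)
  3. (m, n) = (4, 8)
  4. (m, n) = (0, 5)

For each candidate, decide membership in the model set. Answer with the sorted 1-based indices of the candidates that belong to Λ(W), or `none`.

none

Numerically λ ≈ 2.4142 and λ' = −1/λ ≈ -0.4142.
#1 (2,-2): internal coord 2 + (-2)·λ' = +2.8284; +2.8284 ∉ [-1.3, -0.3) → out
#2 (1,3): internal coord 1 + (3)·λ' = -0.2426; -0.2426 ∉ [-1.3, -0.3) → out
#3 (4,8): internal coord 4 + (8)·λ' = +0.6863; +0.6863 ∉ [-1.3, -0.3) → out
#4 (0,5): internal coord 0 + (5)·λ' = -2.0711; -2.0711 ∉ [-1.3, -0.3) → out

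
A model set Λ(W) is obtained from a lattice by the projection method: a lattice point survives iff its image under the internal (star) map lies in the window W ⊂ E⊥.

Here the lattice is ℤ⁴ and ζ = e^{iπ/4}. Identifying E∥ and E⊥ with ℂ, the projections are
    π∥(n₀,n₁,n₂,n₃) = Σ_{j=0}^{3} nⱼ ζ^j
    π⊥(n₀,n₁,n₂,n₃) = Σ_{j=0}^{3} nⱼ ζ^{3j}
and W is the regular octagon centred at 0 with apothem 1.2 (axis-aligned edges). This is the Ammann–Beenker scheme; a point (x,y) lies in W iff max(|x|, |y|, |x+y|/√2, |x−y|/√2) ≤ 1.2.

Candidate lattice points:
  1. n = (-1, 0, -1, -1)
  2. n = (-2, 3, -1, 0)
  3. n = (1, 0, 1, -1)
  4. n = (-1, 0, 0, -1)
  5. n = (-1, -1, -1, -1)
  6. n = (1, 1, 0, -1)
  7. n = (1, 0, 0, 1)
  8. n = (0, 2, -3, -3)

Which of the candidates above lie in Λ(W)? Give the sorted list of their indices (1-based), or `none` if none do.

With ζ = e^{iπ/4} the internal vectors are ζ^0,ζ^3,ζ^6,ζ^9.
#1 (-1, 0, -1, -1): internal (-1.7071, 0.2929); octagon support 1.7071 vs apothem 1.2 → ∉ W
#2 (-2, 3, -1, 0): internal (-4.1213, 3.1213); octagon support 5.1213 vs apothem 1.2 → ∉ W
#3 (1, 0, 1, -1): internal (0.2929, -1.7071); octagon support 1.7071 vs apothem 1.2 → ∉ W
#4 (-1, 0, 0, -1): internal (-1.7071, -0.7071); octagon support 1.7071 vs apothem 1.2 → ∉ W
#5 (-1, -1, -1, -1): internal (-1.0000, -0.4142); octagon support 1.0000 vs apothem 1.2 → ∈ W
#6 (1, 1, 0, -1): internal (-0.4142, 0.0000); octagon support 0.4142 vs apothem 1.2 → ∈ W
#7 (1, 0, 0, 1): internal (1.7071, 0.7071); octagon support 1.7071 vs apothem 1.2 → ∉ W
#8 (0, 2, -3, -3): internal (-3.5355, 2.2929); octagon support 4.1213 vs apothem 1.2 → ∉ W

5, 6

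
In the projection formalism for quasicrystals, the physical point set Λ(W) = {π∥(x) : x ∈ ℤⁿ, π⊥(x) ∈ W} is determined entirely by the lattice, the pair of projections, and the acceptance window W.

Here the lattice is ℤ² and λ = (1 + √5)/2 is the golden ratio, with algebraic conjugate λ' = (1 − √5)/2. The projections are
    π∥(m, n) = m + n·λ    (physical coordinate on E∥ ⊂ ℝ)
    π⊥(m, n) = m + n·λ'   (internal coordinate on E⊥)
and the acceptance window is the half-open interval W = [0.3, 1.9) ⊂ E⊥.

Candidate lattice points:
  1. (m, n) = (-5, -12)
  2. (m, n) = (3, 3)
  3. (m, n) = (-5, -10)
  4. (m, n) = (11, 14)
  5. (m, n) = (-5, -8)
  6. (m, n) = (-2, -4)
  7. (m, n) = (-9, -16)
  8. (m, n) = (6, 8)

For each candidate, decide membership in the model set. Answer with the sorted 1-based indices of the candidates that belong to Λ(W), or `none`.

2, 3, 6, 7, 8

Compute λ' = (1−√5)/2 = -0.61803, so π⊥(m,n) = m -0.61803·n.
candidate 1: (m,n)=(-5,-12) → π∥ = -5-12·λ ≈ -24.41641, π⊥ = -5-12·λ' ≈ 2.41641 ∉ [0.3, 1.9) ⇒ out
candidate 2: (m,n)=(3,3) → π∥ = 3+3·λ ≈ 7.85410, π⊥ = 3+3·λ' ≈ 1.14590 ∈ [0.3, 1.9) ⇒ IN Λ
candidate 3: (m,n)=(-5,-10) → π∥ = -5-10·λ ≈ -21.18034, π⊥ = -5-10·λ' ≈ 1.18034 ∈ [0.3, 1.9) ⇒ IN Λ
candidate 4: (m,n)=(11,14) → π∥ = 11+14·λ ≈ 33.65248, π⊥ = 11+14·λ' ≈ 2.34752 ∉ [0.3, 1.9) ⇒ out
candidate 5: (m,n)=(-5,-8) → π∥ = -5-8·λ ≈ -17.94427, π⊥ = -5-8·λ' ≈ -0.05573 ∉ [0.3, 1.9) ⇒ out
candidate 6: (m,n)=(-2,-4) → π∥ = -2-4·λ ≈ -8.47214, π⊥ = -2-4·λ' ≈ 0.47214 ∈ [0.3, 1.9) ⇒ IN Λ
candidate 7: (m,n)=(-9,-16) → π∥ = -9-16·λ ≈ -34.88854, π⊥ = -9-16·λ' ≈ 0.88854 ∈ [0.3, 1.9) ⇒ IN Λ
candidate 8: (m,n)=(6,8) → π∥ = 6+8·λ ≈ 18.94427, π⊥ = 6+8·λ' ≈ 1.05573 ∈ [0.3, 1.9) ⇒ IN Λ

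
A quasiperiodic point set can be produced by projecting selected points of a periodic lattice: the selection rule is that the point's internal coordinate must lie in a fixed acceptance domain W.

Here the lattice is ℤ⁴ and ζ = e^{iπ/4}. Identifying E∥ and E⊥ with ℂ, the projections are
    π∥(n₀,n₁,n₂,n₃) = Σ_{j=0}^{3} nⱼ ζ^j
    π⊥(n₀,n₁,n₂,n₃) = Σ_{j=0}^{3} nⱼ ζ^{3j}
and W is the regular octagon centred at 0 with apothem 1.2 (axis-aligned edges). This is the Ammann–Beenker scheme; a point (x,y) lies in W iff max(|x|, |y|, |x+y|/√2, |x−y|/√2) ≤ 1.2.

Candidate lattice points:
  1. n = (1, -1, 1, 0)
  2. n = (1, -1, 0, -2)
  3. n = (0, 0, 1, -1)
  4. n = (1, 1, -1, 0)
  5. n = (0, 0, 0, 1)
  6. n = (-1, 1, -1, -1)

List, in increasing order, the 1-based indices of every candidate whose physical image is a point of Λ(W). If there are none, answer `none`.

With ζ = e^{iπ/4} the internal vectors are ζ^0,ζ^3,ζ^6,ζ^9.
#1 (1, -1, 1, 0): internal (1.7071, -1.7071); octagon support 2.4142 vs apothem 1.2 → ∉ W
#2 (1, -1, 0, -2): internal (0.2929, -2.1213); octagon support 2.1213 vs apothem 1.2 → ∉ W
#3 (0, 0, 1, -1): internal (-0.7071, -1.7071); octagon support 1.7071 vs apothem 1.2 → ∉ W
#4 (1, 1, -1, 0): internal (0.2929, 1.7071); octagon support 1.7071 vs apothem 1.2 → ∉ W
#5 (0, 0, 0, 1): internal (0.7071, 0.7071); octagon support 1.0000 vs apothem 1.2 → ∈ W
#6 (-1, 1, -1, -1): internal (-2.4142, 1.0000); octagon support 2.4142 vs apothem 1.2 → ∉ W

5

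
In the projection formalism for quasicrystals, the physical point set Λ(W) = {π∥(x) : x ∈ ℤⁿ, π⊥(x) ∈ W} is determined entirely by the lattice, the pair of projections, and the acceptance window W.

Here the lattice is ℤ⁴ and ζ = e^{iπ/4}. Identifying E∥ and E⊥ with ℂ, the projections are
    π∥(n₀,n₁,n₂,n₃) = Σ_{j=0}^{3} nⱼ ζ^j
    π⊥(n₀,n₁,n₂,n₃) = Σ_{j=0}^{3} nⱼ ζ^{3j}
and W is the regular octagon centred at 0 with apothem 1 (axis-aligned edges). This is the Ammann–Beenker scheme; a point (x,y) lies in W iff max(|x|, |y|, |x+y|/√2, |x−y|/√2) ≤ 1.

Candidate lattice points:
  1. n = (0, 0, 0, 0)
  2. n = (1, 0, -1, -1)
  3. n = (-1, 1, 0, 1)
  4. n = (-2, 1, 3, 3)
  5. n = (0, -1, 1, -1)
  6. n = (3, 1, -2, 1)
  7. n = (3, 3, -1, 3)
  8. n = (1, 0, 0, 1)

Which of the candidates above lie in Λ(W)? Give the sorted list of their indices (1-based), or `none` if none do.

Internal map: ζ^{3j} for j=0..3 gives (1,0), (−√2/2,√2/2), (0,−1), (√2/2,√2/2).
#1 (0, 0, 0, 0): internal (0.000000, 0.000000); octagon support 0.000000 vs apothem 1 → ∈ W
#2 (1, 0, -1, -1): internal (0.292893, 0.292893); octagon support 0.414214 vs apothem 1 → ∈ W
#3 (-1, 1, 0, 1): internal (-1.000000, 1.414214); octagon support 1.707107 vs apothem 1 → ∉ W
#4 (-2, 1, 3, 3): internal (-0.585786, -0.171573); octagon support 0.585786 vs apothem 1 → ∈ W
#5 (0, -1, 1, -1): internal (0.000000, -2.414214); octagon support 2.414214 vs apothem 1 → ∉ W
#6 (3, 1, -2, 1): internal (3.000000, 3.414214); octagon support 4.535534 vs apothem 1 → ∉ W
#7 (3, 3, -1, 3): internal (3.000000, 5.242641); octagon support 5.828427 vs apothem 1 → ∉ W
#8 (1, 0, 0, 1): internal (1.707107, 0.707107); octagon support 1.707107 vs apothem 1 → ∉ W

1, 2, 4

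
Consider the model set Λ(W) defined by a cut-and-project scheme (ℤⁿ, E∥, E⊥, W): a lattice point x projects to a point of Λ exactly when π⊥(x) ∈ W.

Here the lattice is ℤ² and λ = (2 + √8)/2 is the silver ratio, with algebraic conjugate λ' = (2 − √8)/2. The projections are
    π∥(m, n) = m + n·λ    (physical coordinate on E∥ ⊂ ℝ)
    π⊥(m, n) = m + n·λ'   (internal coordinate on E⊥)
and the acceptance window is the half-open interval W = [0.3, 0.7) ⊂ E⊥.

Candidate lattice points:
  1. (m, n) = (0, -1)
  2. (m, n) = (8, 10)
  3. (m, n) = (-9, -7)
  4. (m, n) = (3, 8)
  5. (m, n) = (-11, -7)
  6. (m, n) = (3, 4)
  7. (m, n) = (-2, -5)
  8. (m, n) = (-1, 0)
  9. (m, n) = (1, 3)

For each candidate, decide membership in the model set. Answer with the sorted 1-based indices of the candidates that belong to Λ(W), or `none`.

Compute λ' = (2−√8)/2 = -0.4142, so π⊥(m,n) = m -0.4142·n.
candidate 1: (m,n)=(0,-1) → π∥ = 0-1·λ ≈ -2.4142, π⊥ = 0-1·λ' ≈ 0.4142 ∈ [0.3, 0.7) ⇒ IN Λ
candidate 2: (m,n)=(8,10) → π∥ = 8+10·λ ≈ 32.1421, π⊥ = 8+10·λ' ≈ 3.8579 ∉ [0.3, 0.7) ⇒ out
candidate 3: (m,n)=(-9,-7) → π∥ = -9-7·λ ≈ -25.8995, π⊥ = -9-7·λ' ≈ -6.1005 ∉ [0.3, 0.7) ⇒ out
candidate 4: (m,n)=(3,8) → π∥ = 3+8·λ ≈ 22.3137, π⊥ = 3+8·λ' ≈ -0.3137 ∉ [0.3, 0.7) ⇒ out
candidate 5: (m,n)=(-11,-7) → π∥ = -11-7·λ ≈ -27.8995, π⊥ = -11-7·λ' ≈ -8.1005 ∉ [0.3, 0.7) ⇒ out
candidate 6: (m,n)=(3,4) → π∥ = 3+4·λ ≈ 12.6569, π⊥ = 3+4·λ' ≈ 1.3431 ∉ [0.3, 0.7) ⇒ out
candidate 7: (m,n)=(-2,-5) → π∥ = -2-5·λ ≈ -14.0711, π⊥ = -2-5·λ' ≈ 0.0711 ∉ [0.3, 0.7) ⇒ out
candidate 8: (m,n)=(-1,0) → π∥ = -1+0·λ ≈ -1.0000, π⊥ = -1+0·λ' ≈ -1.0000 ∉ [0.3, 0.7) ⇒ out
candidate 9: (m,n)=(1,3) → π∥ = 1+3·λ ≈ 8.2426, π⊥ = 1+3·λ' ≈ -0.2426 ∉ [0.3, 0.7) ⇒ out

1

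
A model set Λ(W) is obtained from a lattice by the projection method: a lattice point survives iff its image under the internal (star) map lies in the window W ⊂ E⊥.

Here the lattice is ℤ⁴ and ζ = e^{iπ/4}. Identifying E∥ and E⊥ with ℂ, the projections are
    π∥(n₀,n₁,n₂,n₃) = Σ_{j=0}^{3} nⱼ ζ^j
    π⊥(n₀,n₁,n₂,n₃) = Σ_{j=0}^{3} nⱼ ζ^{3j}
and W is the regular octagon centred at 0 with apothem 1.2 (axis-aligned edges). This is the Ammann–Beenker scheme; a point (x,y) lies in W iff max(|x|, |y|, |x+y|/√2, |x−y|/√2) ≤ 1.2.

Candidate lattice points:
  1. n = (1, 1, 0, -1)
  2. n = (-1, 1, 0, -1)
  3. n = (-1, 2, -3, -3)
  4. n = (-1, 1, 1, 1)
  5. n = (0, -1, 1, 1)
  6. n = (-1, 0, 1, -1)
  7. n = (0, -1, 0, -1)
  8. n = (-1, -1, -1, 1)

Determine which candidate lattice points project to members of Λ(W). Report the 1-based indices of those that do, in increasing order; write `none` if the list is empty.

Internal map: ζ^{3j} for j=0..3 gives (1,0), (−√2/2,√2/2), (0,−1), (√2/2,√2/2).
#1 (1, 1, 0, -1): internal (-0.414214, 0.000000); octagon support 0.414214 vs apothem 1.2 → ∈ W
#2 (-1, 1, 0, -1): internal (-2.414214, 0.000000); octagon support 2.414214 vs apothem 1.2 → ∉ W
#3 (-1, 2, -3, -3): internal (-4.535534, 2.292893); octagon support 4.828427 vs apothem 1.2 → ∉ W
#4 (-1, 1, 1, 1): internal (-1.000000, 0.414214); octagon support 1.000000 vs apothem 1.2 → ∈ W
#5 (0, -1, 1, 1): internal (1.414214, -1.000000); octagon support 1.707107 vs apothem 1.2 → ∉ W
#6 (-1, 0, 1, -1): internal (-1.707107, -1.707107); octagon support 2.414214 vs apothem 1.2 → ∉ W
#7 (0, -1, 0, -1): internal (0.000000, -1.414214); octagon support 1.414214 vs apothem 1.2 → ∉ W
#8 (-1, -1, -1, 1): internal (0.414214, 1.000000); octagon support 1.000000 vs apothem 1.2 → ∈ W

1, 4, 8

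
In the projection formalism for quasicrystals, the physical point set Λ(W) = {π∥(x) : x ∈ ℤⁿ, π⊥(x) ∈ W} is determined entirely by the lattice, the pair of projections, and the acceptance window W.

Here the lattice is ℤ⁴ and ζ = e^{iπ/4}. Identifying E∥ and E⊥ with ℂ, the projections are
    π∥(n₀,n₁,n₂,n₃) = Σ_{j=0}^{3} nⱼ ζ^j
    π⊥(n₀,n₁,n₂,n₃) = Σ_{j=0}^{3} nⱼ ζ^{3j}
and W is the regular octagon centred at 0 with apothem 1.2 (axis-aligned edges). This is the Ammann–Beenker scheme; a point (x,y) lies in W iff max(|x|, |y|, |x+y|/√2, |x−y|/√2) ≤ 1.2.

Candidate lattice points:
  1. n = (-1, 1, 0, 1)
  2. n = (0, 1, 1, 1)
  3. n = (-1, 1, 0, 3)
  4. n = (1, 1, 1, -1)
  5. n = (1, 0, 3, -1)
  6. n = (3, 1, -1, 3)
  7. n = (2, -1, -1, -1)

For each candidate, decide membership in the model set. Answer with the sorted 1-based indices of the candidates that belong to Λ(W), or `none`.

2, 4

π⊥(n) = n₀ + n₁ζ³ + n₂ζ⁶ + n₃ζ⁹ where ζ = e^{iπ/4}.
#1 (-1, 1, 0, 1): internal (-1.00000, 1.41421); octagon support 1.70711 vs apothem 1.2 → ∉ W
#2 (0, 1, 1, 1): internal (0.00000, 0.41421); octagon support 0.41421 vs apothem 1.2 → ∈ W
#3 (-1, 1, 0, 3): internal (0.41421, 2.82843); octagon support 2.82843 vs apothem 1.2 → ∉ W
#4 (1, 1, 1, -1): internal (-0.41421, -1.00000); octagon support 1.00000 vs apothem 1.2 → ∈ W
#5 (1, 0, 3, -1): internal (0.29289, -3.70711); octagon support 3.70711 vs apothem 1.2 → ∉ W
#6 (3, 1, -1, 3): internal (4.41421, 3.82843); octagon support 5.82843 vs apothem 1.2 → ∉ W
#7 (2, -1, -1, -1): internal (2.00000, -0.41421); octagon support 2.00000 vs apothem 1.2 → ∉ W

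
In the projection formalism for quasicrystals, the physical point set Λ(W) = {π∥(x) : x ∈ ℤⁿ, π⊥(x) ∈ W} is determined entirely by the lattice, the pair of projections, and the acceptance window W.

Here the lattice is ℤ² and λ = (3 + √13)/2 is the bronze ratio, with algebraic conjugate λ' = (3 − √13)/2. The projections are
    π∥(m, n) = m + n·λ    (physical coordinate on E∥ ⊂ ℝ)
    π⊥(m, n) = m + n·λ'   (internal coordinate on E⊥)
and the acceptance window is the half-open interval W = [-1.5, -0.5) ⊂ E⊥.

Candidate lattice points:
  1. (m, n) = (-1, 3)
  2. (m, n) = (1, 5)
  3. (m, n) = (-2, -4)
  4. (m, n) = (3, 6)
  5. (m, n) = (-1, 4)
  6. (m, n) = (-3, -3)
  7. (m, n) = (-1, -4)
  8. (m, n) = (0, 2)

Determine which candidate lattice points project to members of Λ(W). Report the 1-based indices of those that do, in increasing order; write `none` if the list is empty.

2, 3, 8

Numerically λ ≈ 3.30278 and λ' = −1/λ ≈ -0.30278.
#1 (-1,3): internal coord -1 + (3)·λ' = -1.90833; -1.90833 ∉ [-1.5, -0.5) → out
#2 (1,5): internal coord 1 + (5)·λ' = -0.51388; -0.51388 ∈ [-1.5, -0.5) → IN Λ
#3 (-2,-4): internal coord -2 + (-4)·λ' = -0.78890; -0.78890 ∈ [-1.5, -0.5) → IN Λ
#4 (3,6): internal coord 3 + (6)·λ' = +1.18335; +1.18335 ∉ [-1.5, -0.5) → out
#5 (-1,4): internal coord -1 + (4)·λ' = -2.21110; -2.21110 ∉ [-1.5, -0.5) → out
#6 (-3,-3): internal coord -3 + (-3)·λ' = -2.09167; -2.09167 ∉ [-1.5, -0.5) → out
#7 (-1,-4): internal coord -1 + (-4)·λ' = +0.21110; +0.21110 ∉ [-1.5, -0.5) → out
#8 (0,2): internal coord 0 + (2)·λ' = -0.60555; -0.60555 ∈ [-1.5, -0.5) → IN Λ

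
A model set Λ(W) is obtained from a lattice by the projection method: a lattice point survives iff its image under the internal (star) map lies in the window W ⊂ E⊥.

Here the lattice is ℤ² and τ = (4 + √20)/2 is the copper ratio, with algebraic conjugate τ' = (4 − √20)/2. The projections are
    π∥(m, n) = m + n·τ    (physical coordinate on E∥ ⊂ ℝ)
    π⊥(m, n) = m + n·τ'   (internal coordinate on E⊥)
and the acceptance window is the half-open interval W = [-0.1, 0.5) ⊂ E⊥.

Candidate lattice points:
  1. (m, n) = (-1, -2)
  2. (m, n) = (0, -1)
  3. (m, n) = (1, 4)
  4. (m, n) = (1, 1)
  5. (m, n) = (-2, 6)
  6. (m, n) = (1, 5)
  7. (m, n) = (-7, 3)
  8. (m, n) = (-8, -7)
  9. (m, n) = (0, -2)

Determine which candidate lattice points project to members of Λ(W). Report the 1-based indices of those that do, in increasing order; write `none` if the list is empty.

Compute τ' = (4−√20)/2 = -0.2361, so π⊥(m,n) = m -0.2361·n.
#1 (-1,-2): internal coord -1 + (-2)·τ' = -0.5279; -0.5279 ∉ [-0.1, 0.5) → out
#2 (0,-1): internal coord 0 + (-1)·τ' = +0.2361; +0.2361 ∈ [-0.1, 0.5) → IN Λ
#3 (1,4): internal coord 1 + (4)·τ' = +0.0557; +0.0557 ∈ [-0.1, 0.5) → IN Λ
#4 (1,1): internal coord 1 + (1)·τ' = +0.7639; +0.7639 ∉ [-0.1, 0.5) → out
#5 (-2,6): internal coord -2 + (6)·τ' = -3.4164; -3.4164 ∉ [-0.1, 0.5) → out
#6 (1,5): internal coord 1 + (5)·τ' = -0.1803; -0.1803 ∉ [-0.1, 0.5) → out
#7 (-7,3): internal coord -7 + (3)·τ' = -7.7082; -7.7082 ∉ [-0.1, 0.5) → out
#8 (-8,-7): internal coord -8 + (-7)·τ' = -6.3475; -6.3475 ∉ [-0.1, 0.5) → out
#9 (0,-2): internal coord 0 + (-2)·τ' = +0.4721; +0.4721 ∈ [-0.1, 0.5) → IN Λ

2, 3, 9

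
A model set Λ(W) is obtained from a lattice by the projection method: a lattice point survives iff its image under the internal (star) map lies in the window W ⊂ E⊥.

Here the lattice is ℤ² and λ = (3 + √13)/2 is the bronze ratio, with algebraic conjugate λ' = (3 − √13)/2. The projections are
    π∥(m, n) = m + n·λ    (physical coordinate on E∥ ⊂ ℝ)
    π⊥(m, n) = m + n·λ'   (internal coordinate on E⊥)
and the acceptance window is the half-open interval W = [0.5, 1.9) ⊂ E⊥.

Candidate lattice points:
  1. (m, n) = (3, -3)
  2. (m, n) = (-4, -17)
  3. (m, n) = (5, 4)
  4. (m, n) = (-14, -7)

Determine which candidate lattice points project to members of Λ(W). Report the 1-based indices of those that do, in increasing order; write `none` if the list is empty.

λ' = (3−√13)/2 ≈ -0.3028.
#1 (3,-3): internal coord 3 + (-3)·λ' = +3.9083; +3.9083 ∉ [0.5, 1.9) → out
#2 (-4,-17): internal coord -4 + (-17)·λ' = +1.1472; +1.1472 ∈ [0.5, 1.9) → IN Λ
#3 (5,4): internal coord 5 + (4)·λ' = +3.7889; +3.7889 ∉ [0.5, 1.9) → out
#4 (-14,-7): internal coord -14 + (-7)·λ' = -11.8806; -11.8806 ∉ [0.5, 1.9) → out

2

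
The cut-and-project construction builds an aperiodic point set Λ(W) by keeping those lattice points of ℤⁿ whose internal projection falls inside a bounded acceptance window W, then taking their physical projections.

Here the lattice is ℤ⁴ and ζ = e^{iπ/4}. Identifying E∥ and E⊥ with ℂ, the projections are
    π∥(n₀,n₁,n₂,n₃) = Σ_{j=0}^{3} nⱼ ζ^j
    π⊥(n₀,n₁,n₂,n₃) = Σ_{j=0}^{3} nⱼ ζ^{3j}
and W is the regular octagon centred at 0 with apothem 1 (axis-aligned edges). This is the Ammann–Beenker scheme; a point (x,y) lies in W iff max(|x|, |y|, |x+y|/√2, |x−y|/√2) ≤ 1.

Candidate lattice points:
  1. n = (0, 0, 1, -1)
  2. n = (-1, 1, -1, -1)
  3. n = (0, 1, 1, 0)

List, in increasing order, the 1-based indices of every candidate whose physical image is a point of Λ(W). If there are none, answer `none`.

π⊥(n) = n₀ + n₁ζ³ + n₂ζ⁶ + n₃ζ⁹ where ζ = e^{iπ/4}.
#1 (0, 0, 1, -1): internal (-0.70711, -1.70711); octagon support 1.70711 vs apothem 1 → ∉ W
#2 (-1, 1, -1, -1): internal (-2.41421, 1.00000); octagon support 2.41421 vs apothem 1 → ∉ W
#3 (0, 1, 1, 0): internal (-0.70711, -0.29289); octagon support 0.70711 vs apothem 1 → ∈ W

3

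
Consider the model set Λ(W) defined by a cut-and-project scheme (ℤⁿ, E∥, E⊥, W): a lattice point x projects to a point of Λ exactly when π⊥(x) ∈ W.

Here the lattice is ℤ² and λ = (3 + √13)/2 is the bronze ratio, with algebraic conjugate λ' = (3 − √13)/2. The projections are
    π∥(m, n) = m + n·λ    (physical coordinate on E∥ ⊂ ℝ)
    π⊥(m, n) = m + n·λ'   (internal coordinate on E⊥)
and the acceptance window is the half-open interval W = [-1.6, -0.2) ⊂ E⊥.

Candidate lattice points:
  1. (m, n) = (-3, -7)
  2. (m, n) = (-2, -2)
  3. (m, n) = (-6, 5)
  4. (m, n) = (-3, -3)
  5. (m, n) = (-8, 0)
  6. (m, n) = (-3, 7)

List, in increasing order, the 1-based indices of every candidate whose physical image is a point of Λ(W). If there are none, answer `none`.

λ' = (3−√13)/2 ≈ -0.302776.
candidate 1: (m,n)=(-3,-7) → π∥ = -3-7·λ ≈ -26.119429, π⊥ = -3-7·λ' ≈ -0.880571 ∈ [-1.6, -0.2) ⇒ IN Λ
candidate 2: (m,n)=(-2,-2) → π∥ = -2-2·λ ≈ -8.605551, π⊥ = -2-2·λ' ≈ -1.394449 ∈ [-1.6, -0.2) ⇒ IN Λ
candidate 3: (m,n)=(-6,5) → π∥ = -6+5·λ ≈ 10.513878, π⊥ = -6+5·λ' ≈ -7.513878 ∉ [-1.6, -0.2) ⇒ out
candidate 4: (m,n)=(-3,-3) → π∥ = -3-3·λ ≈ -12.908327, π⊥ = -3-3·λ' ≈ -2.091673 ∉ [-1.6, -0.2) ⇒ out
candidate 5: (m,n)=(-8,0) → π∥ = -8+0·λ ≈ -8.000000, π⊥ = -8+0·λ' ≈ -8.000000 ∉ [-1.6, -0.2) ⇒ out
candidate 6: (m,n)=(-3,7) → π∥ = -3+7·λ ≈ 20.119429, π⊥ = -3+7·λ' ≈ -5.119429 ∉ [-1.6, -0.2) ⇒ out

1, 2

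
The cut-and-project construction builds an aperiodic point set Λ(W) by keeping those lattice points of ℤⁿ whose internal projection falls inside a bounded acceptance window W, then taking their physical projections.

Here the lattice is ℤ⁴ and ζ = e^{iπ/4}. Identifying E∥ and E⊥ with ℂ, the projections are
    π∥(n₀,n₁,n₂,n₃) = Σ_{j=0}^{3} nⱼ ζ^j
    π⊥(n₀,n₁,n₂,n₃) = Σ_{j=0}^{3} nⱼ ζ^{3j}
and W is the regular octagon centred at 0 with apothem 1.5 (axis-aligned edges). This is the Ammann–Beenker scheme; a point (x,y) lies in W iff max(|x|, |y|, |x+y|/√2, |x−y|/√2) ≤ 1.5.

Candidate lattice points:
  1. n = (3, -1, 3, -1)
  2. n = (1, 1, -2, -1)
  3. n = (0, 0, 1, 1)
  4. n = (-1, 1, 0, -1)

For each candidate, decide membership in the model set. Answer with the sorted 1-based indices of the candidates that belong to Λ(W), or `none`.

3

With ζ = e^{iπ/4} the internal vectors are ζ^0,ζ^3,ζ^6,ζ^9.
#1 (3, -1, 3, -1): internal (3.000000, -4.414214); octagon support 5.242641 vs apothem 1.5 → ∉ W
#2 (1, 1, -2, -1): internal (-0.414214, 2.000000); octagon support 2.000000 vs apothem 1.5 → ∉ W
#3 (0, 0, 1, 1): internal (0.707107, -0.292893); octagon support 0.707107 vs apothem 1.5 → ∈ W
#4 (-1, 1, 0, -1): internal (-2.414214, 0.000000); octagon support 2.414214 vs apothem 1.5 → ∉ W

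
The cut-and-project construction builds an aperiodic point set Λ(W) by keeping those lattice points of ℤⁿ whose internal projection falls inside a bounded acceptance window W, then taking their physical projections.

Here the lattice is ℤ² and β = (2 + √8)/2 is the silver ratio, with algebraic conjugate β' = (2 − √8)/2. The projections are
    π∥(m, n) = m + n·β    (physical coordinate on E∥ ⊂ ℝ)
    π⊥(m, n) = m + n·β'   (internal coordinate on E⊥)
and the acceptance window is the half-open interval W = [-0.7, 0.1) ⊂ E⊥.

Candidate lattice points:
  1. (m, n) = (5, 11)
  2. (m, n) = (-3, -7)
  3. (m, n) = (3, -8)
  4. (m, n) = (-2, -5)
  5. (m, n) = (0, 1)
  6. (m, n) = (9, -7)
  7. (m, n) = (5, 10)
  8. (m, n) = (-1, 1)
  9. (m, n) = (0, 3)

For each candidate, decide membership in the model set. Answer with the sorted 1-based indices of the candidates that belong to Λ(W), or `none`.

2, 4, 5

Compute β' = (2−√8)/2 = -0.4142, so π⊥(m,n) = m -0.4142·n.
[1] lift (5,11): star map gives 0.4437; window check -0.7 ≤ 0.4437 < 0.1 is false → out
[2] lift (-3,-7): star map gives -0.1005; window check -0.7 ≤ -0.1005 < 0.1 is true → IN Λ
[3] lift (3,-8): star map gives 6.3137; window check -0.7 ≤ 6.3137 < 0.1 is false → out
[4] lift (-2,-5): star map gives 0.0711; window check -0.7 ≤ 0.0711 < 0.1 is true → IN Λ
[5] lift (0,1): star map gives -0.4142; window check -0.7 ≤ -0.4142 < 0.1 is true → IN Λ
[6] lift (9,-7): star map gives 11.8995; window check -0.7 ≤ 11.8995 < 0.1 is false → out
[7] lift (5,10): star map gives 0.8579; window check -0.7 ≤ 0.8579 < 0.1 is false → out
[8] lift (-1,1): star map gives -1.4142; window check -0.7 ≤ -1.4142 < 0.1 is false → out
[9] lift (0,3): star map gives -1.2426; window check -0.7 ≤ -1.2426 < 0.1 is false → out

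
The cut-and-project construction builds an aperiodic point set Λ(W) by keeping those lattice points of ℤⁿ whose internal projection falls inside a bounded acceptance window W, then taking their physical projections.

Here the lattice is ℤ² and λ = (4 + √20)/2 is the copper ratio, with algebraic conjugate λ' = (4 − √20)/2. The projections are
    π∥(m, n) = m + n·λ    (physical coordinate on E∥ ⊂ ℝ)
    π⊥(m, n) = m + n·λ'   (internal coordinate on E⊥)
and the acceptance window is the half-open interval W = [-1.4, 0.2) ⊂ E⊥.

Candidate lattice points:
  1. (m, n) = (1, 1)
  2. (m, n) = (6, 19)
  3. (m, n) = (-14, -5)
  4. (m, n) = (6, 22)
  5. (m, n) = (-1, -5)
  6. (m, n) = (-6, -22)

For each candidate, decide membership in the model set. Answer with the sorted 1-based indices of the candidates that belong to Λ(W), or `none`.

5, 6

Numerically λ ≈ 4.23607 and λ' = −1/λ ≈ -0.23607.
#1 (1,1): internal coord 1 + (1)·λ' = +0.76393; +0.76393 ∉ [-1.4, 0.2) → out
#2 (6,19): internal coord 6 + (19)·λ' = +1.51471; +1.51471 ∉ [-1.4, 0.2) → out
#3 (-14,-5): internal coord -14 + (-5)·λ' = -12.81966; -12.81966 ∉ [-1.4, 0.2) → out
#4 (6,22): internal coord 6 + (22)·λ' = +0.80650; +0.80650 ∉ [-1.4, 0.2) → out
#5 (-1,-5): internal coord -1 + (-5)·λ' = +0.18034; +0.18034 ∈ [-1.4, 0.2) → IN Λ
#6 (-6,-22): internal coord -6 + (-22)·λ' = -0.80650; -0.80650 ∈ [-1.4, 0.2) → IN Λ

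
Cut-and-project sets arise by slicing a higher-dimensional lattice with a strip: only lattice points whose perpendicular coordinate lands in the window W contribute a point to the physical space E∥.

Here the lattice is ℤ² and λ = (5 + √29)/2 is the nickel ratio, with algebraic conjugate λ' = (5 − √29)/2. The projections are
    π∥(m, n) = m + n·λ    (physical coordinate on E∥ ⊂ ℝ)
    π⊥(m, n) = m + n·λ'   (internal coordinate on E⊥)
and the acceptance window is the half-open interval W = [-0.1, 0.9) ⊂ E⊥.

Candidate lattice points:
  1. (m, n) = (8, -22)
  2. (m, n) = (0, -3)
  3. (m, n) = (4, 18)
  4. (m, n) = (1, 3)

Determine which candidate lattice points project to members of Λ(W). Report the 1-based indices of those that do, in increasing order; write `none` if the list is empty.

2, 3, 4

Numerically λ ≈ 5.192582 and λ' = −1/λ ≈ -0.192582.
#1 (8,-22): internal coord 8 + (-22)·λ' = +12.236813; +12.236813 ∉ [-0.1, 0.9) → out
#2 (0,-3): internal coord 0 + (-3)·λ' = +0.577747; +0.577747 ∈ [-0.1, 0.9) → IN Λ
#3 (4,18): internal coord 4 + (18)·λ' = +0.533517; +0.533517 ∈ [-0.1, 0.9) → IN Λ
#4 (1,3): internal coord 1 + (3)·λ' = +0.422253; +0.422253 ∈ [-0.1, 0.9) → IN Λ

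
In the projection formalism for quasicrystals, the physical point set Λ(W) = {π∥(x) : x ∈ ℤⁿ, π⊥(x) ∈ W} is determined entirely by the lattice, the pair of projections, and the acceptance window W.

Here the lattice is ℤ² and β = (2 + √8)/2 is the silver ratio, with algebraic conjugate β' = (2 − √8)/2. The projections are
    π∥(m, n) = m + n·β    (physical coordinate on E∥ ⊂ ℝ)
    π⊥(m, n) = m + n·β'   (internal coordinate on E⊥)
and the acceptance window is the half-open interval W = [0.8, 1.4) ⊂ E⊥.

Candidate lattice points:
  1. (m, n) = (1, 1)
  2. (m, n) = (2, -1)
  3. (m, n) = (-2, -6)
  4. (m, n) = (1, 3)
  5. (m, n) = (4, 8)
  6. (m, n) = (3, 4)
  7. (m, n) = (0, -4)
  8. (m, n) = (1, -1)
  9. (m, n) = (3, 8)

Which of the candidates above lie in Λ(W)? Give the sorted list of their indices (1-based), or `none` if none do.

6

Numerically β ≈ 2.41421 and β' = −1/β ≈ -0.41421.
candidate 1: (m,n)=(1,1) → π∥ = 1+1·β ≈ 3.41421, π⊥ = 1+1·β' ≈ 0.58579 ∉ [0.8, 1.4) ⇒ out
candidate 2: (m,n)=(2,-1) → π∥ = 2-1·β ≈ -0.41421, π⊥ = 2-1·β' ≈ 2.41421 ∉ [0.8, 1.4) ⇒ out
candidate 3: (m,n)=(-2,-6) → π∥ = -2-6·β ≈ -16.48528, π⊥ = -2-6·β' ≈ 0.48528 ∉ [0.8, 1.4) ⇒ out
candidate 4: (m,n)=(1,3) → π∥ = 1+3·β ≈ 8.24264, π⊥ = 1+3·β' ≈ -0.24264 ∉ [0.8, 1.4) ⇒ out
candidate 5: (m,n)=(4,8) → π∥ = 4+8·β ≈ 23.31371, π⊥ = 4+8·β' ≈ 0.68629 ∉ [0.8, 1.4) ⇒ out
candidate 6: (m,n)=(3,4) → π∥ = 3+4·β ≈ 12.65685, π⊥ = 3+4·β' ≈ 1.34315 ∈ [0.8, 1.4) ⇒ IN Λ
candidate 7: (m,n)=(0,-4) → π∥ = 0-4·β ≈ -9.65685, π⊥ = 0-4·β' ≈ 1.65685 ∉ [0.8, 1.4) ⇒ out
candidate 8: (m,n)=(1,-1) → π∥ = 1-1·β ≈ -1.41421, π⊥ = 1-1·β' ≈ 1.41421 ∉ [0.8, 1.4) ⇒ out
candidate 9: (m,n)=(3,8) → π∥ = 3+8·β ≈ 22.31371, π⊥ = 3+8·β' ≈ -0.31371 ∉ [0.8, 1.4) ⇒ out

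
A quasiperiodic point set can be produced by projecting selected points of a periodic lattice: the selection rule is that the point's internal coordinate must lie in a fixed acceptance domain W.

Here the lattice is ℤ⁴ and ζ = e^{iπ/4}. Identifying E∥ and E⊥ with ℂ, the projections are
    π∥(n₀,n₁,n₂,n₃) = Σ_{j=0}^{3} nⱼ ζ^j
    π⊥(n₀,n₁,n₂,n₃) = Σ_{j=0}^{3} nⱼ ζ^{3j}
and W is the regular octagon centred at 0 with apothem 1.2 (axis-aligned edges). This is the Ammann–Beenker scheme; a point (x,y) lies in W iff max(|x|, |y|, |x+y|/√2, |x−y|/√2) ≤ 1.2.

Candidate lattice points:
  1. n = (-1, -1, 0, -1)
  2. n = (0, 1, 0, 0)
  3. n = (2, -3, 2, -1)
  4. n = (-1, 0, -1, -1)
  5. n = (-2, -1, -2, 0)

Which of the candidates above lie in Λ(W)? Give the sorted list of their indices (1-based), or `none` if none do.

2

Internal map: ζ^{3j} for j=0..3 gives (1,0), (−√2/2,√2/2), (0,−1), (√2/2,√2/2).
#1 (-1, -1, 0, -1): internal (-1.00000, -1.41421); octagon support 1.70711 vs apothem 1.2 → ∉ W
#2 (0, 1, 0, 0): internal (-0.70711, 0.70711); octagon support 1.00000 vs apothem 1.2 → ∈ W
#3 (2, -3, 2, -1): internal (3.41421, -4.82843); octagon support 5.82843 vs apothem 1.2 → ∉ W
#4 (-1, 0, -1, -1): internal (-1.70711, 0.29289); octagon support 1.70711 vs apothem 1.2 → ∉ W
#5 (-2, -1, -2, 0): internal (-1.29289, 1.29289); octagon support 1.82843 vs apothem 1.2 → ∉ W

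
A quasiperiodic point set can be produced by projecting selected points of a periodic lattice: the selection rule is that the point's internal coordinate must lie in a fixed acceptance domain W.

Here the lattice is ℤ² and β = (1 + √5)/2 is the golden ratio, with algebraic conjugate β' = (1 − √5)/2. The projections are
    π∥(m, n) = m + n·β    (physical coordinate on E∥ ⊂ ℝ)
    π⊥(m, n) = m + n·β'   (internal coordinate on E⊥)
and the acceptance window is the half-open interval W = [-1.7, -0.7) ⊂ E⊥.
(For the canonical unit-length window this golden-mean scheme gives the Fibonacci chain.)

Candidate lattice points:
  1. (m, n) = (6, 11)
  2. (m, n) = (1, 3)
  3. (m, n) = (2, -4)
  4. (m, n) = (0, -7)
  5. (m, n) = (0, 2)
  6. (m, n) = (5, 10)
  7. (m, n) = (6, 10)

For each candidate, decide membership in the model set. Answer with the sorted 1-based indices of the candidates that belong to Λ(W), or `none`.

1, 2, 5, 6

β' = (1−√5)/2 ≈ -0.618034.
[1] lift (6,11): star map gives -0.798374; window check -1.7 ≤ -0.798374 < -0.7 is true → IN Λ
[2] lift (1,3): star map gives -0.854102; window check -1.7 ≤ -0.854102 < -0.7 is true → IN Λ
[3] lift (2,-4): star map gives 4.472136; window check -1.7 ≤ 4.472136 < -0.7 is false → out
[4] lift (0,-7): star map gives 4.326238; window check -1.7 ≤ 4.326238 < -0.7 is false → out
[5] lift (0,2): star map gives -1.236068; window check -1.7 ≤ -1.236068 < -0.7 is true → IN Λ
[6] lift (5,10): star map gives -1.180340; window check -1.7 ≤ -1.180340 < -0.7 is true → IN Λ
[7] lift (6,10): star map gives -0.180340; window check -1.7 ≤ -0.180340 < -0.7 is false → out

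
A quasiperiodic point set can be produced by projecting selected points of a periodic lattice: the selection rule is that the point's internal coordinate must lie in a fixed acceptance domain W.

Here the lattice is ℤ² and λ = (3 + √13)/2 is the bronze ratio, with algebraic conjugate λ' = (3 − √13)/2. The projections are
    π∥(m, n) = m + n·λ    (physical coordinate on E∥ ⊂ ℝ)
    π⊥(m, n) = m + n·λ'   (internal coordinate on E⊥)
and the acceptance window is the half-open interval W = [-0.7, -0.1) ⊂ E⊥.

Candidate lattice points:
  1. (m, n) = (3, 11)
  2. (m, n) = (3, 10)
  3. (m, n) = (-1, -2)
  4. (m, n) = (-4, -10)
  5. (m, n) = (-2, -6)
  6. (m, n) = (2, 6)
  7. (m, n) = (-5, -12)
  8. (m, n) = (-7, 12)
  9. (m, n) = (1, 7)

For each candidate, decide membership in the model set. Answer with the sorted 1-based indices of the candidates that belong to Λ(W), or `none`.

λ' = (3−√13)/2 ≈ -0.30278.
candidate 1: (m,n)=(3,11) → π∥ = 3+11·λ ≈ 39.33053, π⊥ = 3+11·λ' ≈ -0.33053 ∈ [-0.7, -0.1) ⇒ IN Λ
candidate 2: (m,n)=(3,10) → π∥ = 3+10·λ ≈ 36.02776, π⊥ = 3+10·λ' ≈ -0.02776 ∉ [-0.7, -0.1) ⇒ out
candidate 3: (m,n)=(-1,-2) → π∥ = -1-2·λ ≈ -7.60555, π⊥ = -1-2·λ' ≈ -0.39445 ∈ [-0.7, -0.1) ⇒ IN Λ
candidate 4: (m,n)=(-4,-10) → π∥ = -4-10·λ ≈ -37.02776, π⊥ = -4-10·λ' ≈ -0.97224 ∉ [-0.7, -0.1) ⇒ out
candidate 5: (m,n)=(-2,-6) → π∥ = -2-6·λ ≈ -21.81665, π⊥ = -2-6·λ' ≈ -0.18335 ∈ [-0.7, -0.1) ⇒ IN Λ
candidate 6: (m,n)=(2,6) → π∥ = 2+6·λ ≈ 21.81665, π⊥ = 2+6·λ' ≈ 0.18335 ∉ [-0.7, -0.1) ⇒ out
candidate 7: (m,n)=(-5,-12) → π∥ = -5-12·λ ≈ -44.63331, π⊥ = -5-12·λ' ≈ -1.36669 ∉ [-0.7, -0.1) ⇒ out
candidate 8: (m,n)=(-7,12) → π∥ = -7+12·λ ≈ 32.63331, π⊥ = -7+12·λ' ≈ -10.63331 ∉ [-0.7, -0.1) ⇒ out
candidate 9: (m,n)=(1,7) → π∥ = 1+7·λ ≈ 24.11943, π⊥ = 1+7·λ' ≈ -1.11943 ∉ [-0.7, -0.1) ⇒ out

1, 3, 5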